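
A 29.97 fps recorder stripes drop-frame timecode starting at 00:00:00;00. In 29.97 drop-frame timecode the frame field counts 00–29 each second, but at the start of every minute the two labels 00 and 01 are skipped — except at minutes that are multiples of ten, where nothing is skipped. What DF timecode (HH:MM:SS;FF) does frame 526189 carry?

04:52:37;05

Each 10-minute DF block holds 10 × 60 × 30 − 9 × 2 = 17982 frames. 526189 ÷ 17982 → 29 full blocks, remainder 4711.
Within the partial block the first minute is 1800 frames and each further minute 1798, so 2 further minute boundaries passed. Total skipped labels = 18 × 29 + 2 × 2 = 526.
Non-drop label index = 526189 + 526 = 526715; at 30 labels/s that is 04:52:37:05, i.e. DF 04:52:37;05.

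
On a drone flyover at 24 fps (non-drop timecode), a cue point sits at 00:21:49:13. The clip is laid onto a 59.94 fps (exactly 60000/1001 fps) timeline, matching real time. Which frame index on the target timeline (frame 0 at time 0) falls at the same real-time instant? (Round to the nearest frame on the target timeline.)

Source frame index: (0×3600 + 21×60 + 49) × 24 + 13 = 31429.
Real time: 31429 / (24) = 31429/24 s.
Target frame: (31429/24) × (60000/1001) = 78572500/1001 ≈ 78494.006 → 78494.

frame 78494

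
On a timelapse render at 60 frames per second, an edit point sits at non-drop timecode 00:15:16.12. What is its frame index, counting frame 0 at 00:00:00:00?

frame 54972

Total seconds to the label: (0 × 3600 + 15 × 60 + 16) = 916.
Frame index = 916 × 60 + 12 = 54972.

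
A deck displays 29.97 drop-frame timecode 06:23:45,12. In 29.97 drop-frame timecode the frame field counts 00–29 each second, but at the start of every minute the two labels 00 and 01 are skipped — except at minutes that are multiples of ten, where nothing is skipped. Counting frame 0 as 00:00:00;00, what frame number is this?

As if non-drop at 30 labels/s: (6 × 3600 + 23 × 60 + 45) × 30 + 12 = 690762.
Minute boundaries passed: 383; those not divisible by 10: 383 − 38 = 345; dropped labels = 2 × 345 = 690.
Actual frame index = 690762 − 690 = 690072.

690072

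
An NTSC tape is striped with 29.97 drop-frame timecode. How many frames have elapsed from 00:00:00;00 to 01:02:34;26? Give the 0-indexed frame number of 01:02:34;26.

As if non-drop at 30 labels/s: (1 × 3600 + 2 × 60 + 34) × 30 + 26 = 112646.
Minute boundaries passed: 62; those not divisible by 10: 62 − 6 = 56; dropped labels = 2 × 56 = 112.
Actual frame index = 112646 − 112 = 112534.

112534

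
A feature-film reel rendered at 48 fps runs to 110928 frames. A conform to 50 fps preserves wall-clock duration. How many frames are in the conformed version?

115550 frames

Target frames = source frames × (target rate / source rate) = 110928 × (50)/(48) = 110928 × 25/24 = 115550.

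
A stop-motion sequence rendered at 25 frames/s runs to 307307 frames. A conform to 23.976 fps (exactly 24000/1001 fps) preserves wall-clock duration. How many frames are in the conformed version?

Target frames = source frames × (target rate / source rate) = 307307 × (24000/1001)/(25) = 307307 × 960/1001 = 294720.

294720 frames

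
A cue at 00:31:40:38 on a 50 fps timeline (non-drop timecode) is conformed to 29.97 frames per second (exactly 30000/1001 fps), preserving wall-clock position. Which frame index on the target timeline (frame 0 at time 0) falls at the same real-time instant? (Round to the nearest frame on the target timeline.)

Source frame index: (0×3600 + 31×60 + 40) × 50 + 38 = 95038.
Real time: 95038 / (50) = 47519/25 s.
Target frame: (47519/25) × (30000/1001) = 57022800/1001 ≈ 56965.834 → 56966.

frame 56966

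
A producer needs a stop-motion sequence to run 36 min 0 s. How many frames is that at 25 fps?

36 min 0 s = 2160 s.
Frames = 2160 × 25 = 54000.

54000 frames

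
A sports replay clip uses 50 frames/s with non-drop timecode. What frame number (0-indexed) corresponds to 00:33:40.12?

Total seconds to the label: (0 × 3600 + 33 × 60 + 40) = 2020.
Frame index = 2020 × 50 + 12 = 101012.

101012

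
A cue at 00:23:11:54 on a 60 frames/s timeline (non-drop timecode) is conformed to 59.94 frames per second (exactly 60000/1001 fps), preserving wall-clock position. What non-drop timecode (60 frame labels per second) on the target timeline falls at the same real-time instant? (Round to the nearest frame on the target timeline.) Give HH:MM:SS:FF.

Source frame index: (0×3600 + 23×60 + 11) × 60 + 54 = 83514.
Real time: 83514 / (60) = 13919/10 s.
Target frame: (13919/10) × (60000/1001) = 83514000/1001 ≈ 83430.569 → 83431.
At 60 labels/s: frame 83431 → 00:23:10:31.

00:23:10:31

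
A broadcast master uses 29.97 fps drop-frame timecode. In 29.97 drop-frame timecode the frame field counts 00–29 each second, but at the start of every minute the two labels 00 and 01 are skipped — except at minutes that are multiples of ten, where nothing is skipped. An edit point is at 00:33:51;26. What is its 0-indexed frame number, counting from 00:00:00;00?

60896

Complete 10-minute blocks: 3, each 17982 frames → 53946.
Remaining 3 whole minutes in the current block: 1800 + 2 × 1798 = 5396 frames.
Within the current minute: 51 × 30 + 26 − 2 = 1554 (labels ;00/;01 skipped at this minute). Total = 53946 + 5396 + 1554 = 60896.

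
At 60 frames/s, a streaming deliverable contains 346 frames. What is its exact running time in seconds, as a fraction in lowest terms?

173/30 seconds

Running time = 346 ÷ (60) = 346 × 1/60 = 173/30 s.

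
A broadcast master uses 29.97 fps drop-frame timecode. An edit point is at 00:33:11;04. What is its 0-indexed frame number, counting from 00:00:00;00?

59674

As if non-drop at 30 labels/s: (0 × 3600 + 33 × 60 + 11) × 30 + 4 = 59734.
Minute boundaries passed: 33; those not divisible by 10: 33 − 3 = 30; dropped labels = 2 × 30 = 60.
Actual frame index = 59734 − 60 = 59674.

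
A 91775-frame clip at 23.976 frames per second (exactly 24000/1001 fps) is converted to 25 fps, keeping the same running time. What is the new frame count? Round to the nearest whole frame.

Frames at target rate = 91775 × (25) / (24000/1001) = 18373355/192 ≈ 95694.557.
Nearest whole frame: 95695.

95695 frames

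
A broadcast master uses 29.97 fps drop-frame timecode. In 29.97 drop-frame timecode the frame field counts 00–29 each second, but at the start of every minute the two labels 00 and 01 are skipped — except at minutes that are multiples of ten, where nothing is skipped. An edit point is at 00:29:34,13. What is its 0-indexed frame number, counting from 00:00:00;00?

Complete 10-minute blocks: 2, each 17982 frames → 35964.
Remaining 9 whole minutes in the current block: 1800 + 8 × 1798 = 16184 frames.
Within the current minute: 34 × 30 + 13 − 2 = 1031 (labels ;00/;01 skipped at this minute). Total = 35964 + 16184 + 1031 = 53179.

53179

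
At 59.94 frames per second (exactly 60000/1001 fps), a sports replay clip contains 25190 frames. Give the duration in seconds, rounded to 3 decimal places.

420.253 seconds

Running time = 25190 × 1001/60000 = 2521519/6000 s ≈ 420.253 s.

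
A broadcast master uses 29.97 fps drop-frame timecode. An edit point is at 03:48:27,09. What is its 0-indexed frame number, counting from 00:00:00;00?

As if non-drop at 30 labels/s: (3 × 3600 + 48 × 60 + 27) × 30 + 9 = 411219.
Minute boundaries passed: 228; those not divisible by 10: 228 − 22 = 206; dropped labels = 2 × 206 = 412.
Actual frame index = 411219 − 412 = 410807.

410807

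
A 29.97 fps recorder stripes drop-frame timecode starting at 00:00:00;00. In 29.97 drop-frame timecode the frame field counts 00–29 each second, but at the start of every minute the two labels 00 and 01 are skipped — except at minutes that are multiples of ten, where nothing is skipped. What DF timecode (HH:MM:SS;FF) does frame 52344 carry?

Ten DF minutes hold 17982 frames, so frame 52344 lies in block 2 (frames 35964–53945) with 16380 frames into that block.
The block's first minute is 1800 frames and the rest 1798 each; 16380 frames reaches minute 9, so 2 × 18 + 9 × 2 = 54 labels have been skipped so far.
Adding those back, label number 52344 + 54 = 52398 at 30 labels/s is 1746 s + 18 f = 0 h 29 min 6 s frame 18, i.e. 00:29:06;18.

00:29:06;18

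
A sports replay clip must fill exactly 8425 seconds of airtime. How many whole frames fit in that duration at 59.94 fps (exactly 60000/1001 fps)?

504995 frames

Frames = 8425 × 60000/1001 = 505500000/1001 ≈ 504995.0050.
Complete frames: 504995.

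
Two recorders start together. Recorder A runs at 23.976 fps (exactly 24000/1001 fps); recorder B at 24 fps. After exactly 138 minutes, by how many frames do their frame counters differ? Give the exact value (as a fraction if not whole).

138 min = 8280 s.
A emits 24000/1001 × 8280 = 198720000/1001 frames; B emits 24 × 8280 = 198720.
Difference = 198720/1001 frames (≈ 198.5215); B is ahead of A.

198720/1001 frames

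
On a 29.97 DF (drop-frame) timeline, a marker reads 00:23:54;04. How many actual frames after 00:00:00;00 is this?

42982

Complete 10-minute blocks: 2, each 17982 frames → 35964.
Remaining 3 whole minutes in the current block: 1800 + 2 × 1798 = 5396 frames.
Within the current minute: 54 × 30 + 4 − 2 = 1622 (labels ;00/;01 skipped at this minute). Total = 35964 + 5396 + 1622 = 42982.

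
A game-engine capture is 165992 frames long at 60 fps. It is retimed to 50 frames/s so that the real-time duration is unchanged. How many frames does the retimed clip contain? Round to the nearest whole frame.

138327 frames

Frames at target rate = 165992 × (50) / (60) = 414980/3 ≈ 138326.667.
Nearest whole frame: 138327.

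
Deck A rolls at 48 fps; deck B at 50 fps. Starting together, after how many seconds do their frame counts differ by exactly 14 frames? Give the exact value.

7 seconds

The gap grows by |50 − 48| = 2 frames per second.
Time for a 14-frame gap: 14 ÷ (2) = 7 s.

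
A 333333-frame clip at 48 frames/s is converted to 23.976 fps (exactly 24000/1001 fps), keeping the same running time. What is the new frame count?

Target frames = source frames × (target rate / source rate) = 333333 × (24000/1001)/(48) = 333333 × 500/1001 = 166500.

166500 frames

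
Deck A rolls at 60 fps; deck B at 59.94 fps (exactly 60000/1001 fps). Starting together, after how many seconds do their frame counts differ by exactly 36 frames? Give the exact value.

600.6 seconds

The gap grows by |60000/1001 − 60| = 60/1001 frames per second.
Time for a 36-frame gap: 36 ÷ (60/1001) = 600.6 s.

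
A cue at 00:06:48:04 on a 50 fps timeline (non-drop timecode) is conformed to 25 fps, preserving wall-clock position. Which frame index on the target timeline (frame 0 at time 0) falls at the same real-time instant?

Source frame index: (0×3600 + 6×60 + 48) × 50 + 4 = 20404.
Real time: 20404 / (50) = 10202/25 s.
Target frame: (10202/25) × (25) = 10202.

frame 10202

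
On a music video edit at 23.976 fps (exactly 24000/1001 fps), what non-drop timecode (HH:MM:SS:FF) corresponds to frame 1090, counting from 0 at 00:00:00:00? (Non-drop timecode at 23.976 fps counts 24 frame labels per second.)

00:00:45:10

1090 ÷ 24 = 45 full seconds, remainder 10 frames.
45 s = 0 h 0 min 45 s.
Timecode: 00:00:45:10.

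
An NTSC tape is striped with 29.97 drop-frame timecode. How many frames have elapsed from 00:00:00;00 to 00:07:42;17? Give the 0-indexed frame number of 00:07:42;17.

13863

As if non-drop at 30 labels/s: (0 × 3600 + 7 × 60 + 42) × 30 + 17 = 13877.
Minute boundaries passed: 7; those not divisible by 10: 7 − 0 = 7; dropped labels = 2 × 7 = 14.
Actual frame index = 13877 − 14 = 13863.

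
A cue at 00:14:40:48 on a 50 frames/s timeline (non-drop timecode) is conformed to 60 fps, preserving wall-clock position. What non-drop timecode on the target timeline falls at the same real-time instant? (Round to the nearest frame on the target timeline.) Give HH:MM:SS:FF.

Source frame index: (0×3600 + 14×60 + 40) × 50 + 48 = 44048.
Real time: 44048 / (50) = 22024/25 s.
Target frame: (22024/25) × (60) = 264288/5 ≈ 52857.600 → 52858.
At 60 labels/s: frame 52858 → 00:14:40:58.

00:14:40:58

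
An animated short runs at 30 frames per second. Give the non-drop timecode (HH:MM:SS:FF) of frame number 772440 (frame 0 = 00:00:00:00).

07:09:08:00

772440 ÷ 30 = 25748 full seconds, remainder 0 frames.
25748 s = 7 h 9 min 8 s.
Timecode: 07:09:08:00.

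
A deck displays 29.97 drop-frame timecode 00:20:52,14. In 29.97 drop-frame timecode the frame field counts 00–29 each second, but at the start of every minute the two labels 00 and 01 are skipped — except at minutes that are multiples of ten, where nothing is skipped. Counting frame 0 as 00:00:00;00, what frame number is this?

37538

As if non-drop at 30 labels/s: (0 × 3600 + 20 × 60 + 52) × 30 + 14 = 37574.
Minute boundaries passed: 20; those not divisible by 10: 20 − 2 = 18; dropped labels = 2 × 18 = 36.
Actual frame index = 37574 − 36 = 37538.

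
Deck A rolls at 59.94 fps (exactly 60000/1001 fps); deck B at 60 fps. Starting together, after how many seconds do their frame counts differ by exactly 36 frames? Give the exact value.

The gap grows by |60 − 60000/1001| = 60/1001 frames per second.
Time for a 36-frame gap: 36 ÷ (60/1001) = 600.6 s.

600.6 seconds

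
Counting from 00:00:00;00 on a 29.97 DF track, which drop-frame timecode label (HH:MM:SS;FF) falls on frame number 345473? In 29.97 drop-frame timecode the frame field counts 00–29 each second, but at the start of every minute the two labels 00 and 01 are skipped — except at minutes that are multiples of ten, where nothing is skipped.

Each 10-minute DF block holds 10 × 60 × 30 − 9 × 2 = 17982 frames. 345473 ÷ 17982 → 19 full blocks, remainder 3815.
Within the partial block the first minute is 1800 frames and each further minute 1798, so 2 further minute boundaries passed. Total skipped labels = 18 × 19 + 2 × 2 = 346.
Non-drop label index = 345473 + 346 = 345819; at 30 labels/s that is 03:12:07:09, i.e. DF 03:12:07;09.

03:12:07;09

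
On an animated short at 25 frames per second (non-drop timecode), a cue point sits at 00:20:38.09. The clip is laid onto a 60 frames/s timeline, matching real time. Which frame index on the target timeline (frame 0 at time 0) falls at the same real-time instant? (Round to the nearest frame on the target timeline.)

Source frame index: (0×3600 + 20×60 + 38) × 25 + 9 = 30959.
Real time: 30959 / (25) = 30959/25 s.
Target frame: (30959/25) × (60) = 371508/5 ≈ 74301.600 → 74302.

frame 74302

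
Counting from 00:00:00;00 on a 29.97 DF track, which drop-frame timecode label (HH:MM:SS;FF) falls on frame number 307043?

02:50:44;29

Each 10-minute DF block holds 10 × 60 × 30 − 9 × 2 = 17982 frames. 307043 ÷ 17982 → 17 full blocks, remainder 1349.
Within the partial block the first minute is 1800 frames and each further minute 1798, so 0 further minute boundaries passed. Total skipped labels = 18 × 17 + 2 × 0 = 306.
Non-drop label index = 307043 + 306 = 307349; at 30 labels/s that is 02:50:44:29, i.e. DF 02:50:44;29.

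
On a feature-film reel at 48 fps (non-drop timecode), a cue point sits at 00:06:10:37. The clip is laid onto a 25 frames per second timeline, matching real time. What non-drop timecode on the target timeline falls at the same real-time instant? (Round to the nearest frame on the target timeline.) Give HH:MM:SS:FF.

00:06:10:19

Source frame index: (0×3600 + 6×60 + 10) × 48 + 37 = 17797.
Real time: 17797 / (48) = 17797/48 s.
Target frame: (17797/48) × (25) = 444925/48 ≈ 9269.271 → 9269.
At 25 labels/s: frame 9269 → 00:06:10:19.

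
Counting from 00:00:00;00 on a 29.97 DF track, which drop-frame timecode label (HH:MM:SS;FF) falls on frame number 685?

00:00:22;25

Each 10-minute DF block holds 10 × 60 × 30 − 9 × 2 = 17982 frames. 685 ÷ 17982 → 0 full blocks, remainder 685.
Within the partial block the first minute is 1800 frames and each further minute 1798, so 0 further minute boundaries passed. Total skipped labels = 18 × 0 + 2 × 0 = 0.
Non-drop label index = 685 + 0 = 685; at 30 labels/s that is 00:00:22:25, i.e. DF 00:00:22;25.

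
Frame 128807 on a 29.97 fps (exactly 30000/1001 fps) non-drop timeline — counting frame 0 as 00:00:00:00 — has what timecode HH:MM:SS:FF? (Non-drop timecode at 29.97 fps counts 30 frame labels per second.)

01:11:33:17

128807 ÷ 30 = 4293 full seconds, remainder 17 frames.
4293 s = 1 h 11 min 33 s.
Timecode: 01:11:33:17.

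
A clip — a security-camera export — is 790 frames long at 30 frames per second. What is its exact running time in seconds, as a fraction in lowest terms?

79/3 seconds

Running time = 790 ÷ (30) = 790 × 1/30 = 79/3 s.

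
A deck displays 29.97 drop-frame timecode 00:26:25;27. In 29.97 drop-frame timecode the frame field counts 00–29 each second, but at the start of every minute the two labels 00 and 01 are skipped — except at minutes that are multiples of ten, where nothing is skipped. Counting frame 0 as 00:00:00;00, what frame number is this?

47529

Complete 10-minute blocks: 2, each 17982 frames → 35964.
Remaining 6 whole minutes in the current block: 1800 + 5 × 1798 = 10790 frames.
Within the current minute: 25 × 30 + 27 − 2 = 775 (labels ;00/;01 skipped at this minute). Total = 35964 + 10790 + 775 = 47529.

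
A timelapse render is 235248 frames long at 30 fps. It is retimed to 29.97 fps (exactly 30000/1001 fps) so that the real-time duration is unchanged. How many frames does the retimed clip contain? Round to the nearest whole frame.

Frames at target rate = 235248 × (30000/1001) / (30) = 18096000/77 ≈ 235012.987.
Nearest whole frame: 235013.

235013 frames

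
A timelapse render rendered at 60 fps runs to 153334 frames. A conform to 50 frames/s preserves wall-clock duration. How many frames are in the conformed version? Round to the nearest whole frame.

127778 frames

Frames at target rate = 153334 × (50) / (60) = 383335/3 ≈ 127778.333.
Nearest whole frame: 127778.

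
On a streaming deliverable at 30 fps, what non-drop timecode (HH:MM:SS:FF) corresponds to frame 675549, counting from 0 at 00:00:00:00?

06:15:18:09

675549 ÷ 30 = 22518 full seconds, remainder 9 frames.
22518 s = 6 h 15 min 18 s.
Timecode: 06:15:18:09.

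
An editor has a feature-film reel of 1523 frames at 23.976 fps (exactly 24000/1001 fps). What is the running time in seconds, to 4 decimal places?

Running time = 1523 × 1001/24000 = 1524523/24000 s ≈ 63.5218 s.

63.5218 seconds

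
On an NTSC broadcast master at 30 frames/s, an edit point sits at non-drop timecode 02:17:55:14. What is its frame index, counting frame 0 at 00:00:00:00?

Total seconds to the label: (2 × 3600 + 17 × 60 + 55) = 8275.
Frame index = 8275 × 30 + 14 = 248264.

248264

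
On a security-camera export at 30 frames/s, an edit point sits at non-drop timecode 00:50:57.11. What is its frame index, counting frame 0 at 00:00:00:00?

Total seconds to the label: (0 × 3600 + 50 × 60 + 57) = 3057.
Frame index = 3057 × 30 + 11 = 91721.

91721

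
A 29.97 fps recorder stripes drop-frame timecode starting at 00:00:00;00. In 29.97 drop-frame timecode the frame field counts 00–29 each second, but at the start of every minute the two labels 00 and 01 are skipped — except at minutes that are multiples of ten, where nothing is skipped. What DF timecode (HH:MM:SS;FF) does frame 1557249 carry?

14:26:00;09

Ten DF minutes hold 17982 frames, so frame 1557249 lies in block 86 (frames 1546452–1564433) with 10797 frames into that block.
The block's first minute is 1800 frames and the rest 1798 each; 10797 frames reaches minute 6, so 86 × 18 + 6 × 2 = 1560 labels have been skipped so far.
Adding those back, label number 1557249 + 1560 = 1558809 at 30 labels/s is 51960 s + 9 f = 14 h 26 min 0 s frame 9, i.e. 14:26:00;09.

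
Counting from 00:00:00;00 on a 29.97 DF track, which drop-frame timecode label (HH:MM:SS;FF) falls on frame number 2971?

00:01:39;03

Ten DF minutes hold 17982 frames, so frame 2971 lies in block 0 (frames 0–17981) with 2971 frames into that block.
The block's first minute is 1800 frames and the rest 1798 each; 2971 frames reaches minute 1, so 0 × 18 + 1 × 2 = 2 labels have been skipped so far.
Adding those back, label number 2971 + 2 = 2973 at 30 labels/s is 99 s + 3 f = 0 h 1 min 39 s frame 3, i.e. 00:01:39;03.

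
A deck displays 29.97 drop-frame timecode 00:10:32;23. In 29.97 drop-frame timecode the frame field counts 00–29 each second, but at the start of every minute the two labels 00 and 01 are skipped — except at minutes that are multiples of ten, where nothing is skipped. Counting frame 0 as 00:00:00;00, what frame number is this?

Complete 10-minute blocks: 1, each 17982 frames → 17982.
Remaining 0 whole minutes in the current block: 0 frames.
Within the current minute: 32 × 30 + 23 = 983. Total = 17982 + 0 + 983 = 18965.

18965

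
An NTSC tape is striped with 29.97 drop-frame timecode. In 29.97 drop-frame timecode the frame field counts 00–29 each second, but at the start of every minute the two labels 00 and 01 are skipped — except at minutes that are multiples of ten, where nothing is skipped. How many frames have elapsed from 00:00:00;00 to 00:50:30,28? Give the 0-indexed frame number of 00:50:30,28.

As if non-drop at 30 labels/s: (0 × 3600 + 50 × 60 + 30) × 30 + 28 = 90928.
Minute boundaries passed: 50; those not divisible by 10: 50 − 5 = 45; dropped labels = 2 × 45 = 90.
Actual frame index = 90928 − 90 = 90838.

90838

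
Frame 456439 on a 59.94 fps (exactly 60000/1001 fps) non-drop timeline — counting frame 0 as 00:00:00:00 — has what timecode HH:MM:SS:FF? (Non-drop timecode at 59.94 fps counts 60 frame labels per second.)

02:06:47:19

456439 ÷ 60 = 7607 full seconds, remainder 19 frames.
7607 s = 2 h 6 min 47 s.
Timecode: 02:06:47:19.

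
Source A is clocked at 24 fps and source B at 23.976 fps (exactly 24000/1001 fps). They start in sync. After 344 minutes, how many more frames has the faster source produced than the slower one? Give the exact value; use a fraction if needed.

495360/1001 frames

344 min = 20640 s.
A emits 24 × 20640 = 495360 frames; B emits 24000/1001 × 20640 = 495360000/1001.
Difference = 495360/1001 frames (≈ 494.8651); B is behind A.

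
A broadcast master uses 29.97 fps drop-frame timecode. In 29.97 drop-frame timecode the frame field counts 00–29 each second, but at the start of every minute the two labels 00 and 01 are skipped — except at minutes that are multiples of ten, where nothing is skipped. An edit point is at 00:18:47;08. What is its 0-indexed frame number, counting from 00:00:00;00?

Complete 10-minute blocks: 1, each 17982 frames → 17982.
Remaining 8 whole minutes in the current block: 1800 + 7 × 1798 = 14386 frames.
Within the current minute: 47 × 30 + 8 − 2 = 1416 (labels ;00/;01 skipped at this minute). Total = 17982 + 14386 + 1416 = 33784.

33784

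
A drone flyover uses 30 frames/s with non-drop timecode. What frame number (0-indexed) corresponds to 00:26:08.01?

47041

Total seconds to the label: (0 × 3600 + 26 × 60 + 8) = 1568.
Frame index = 1568 × 30 + 1 = 47041.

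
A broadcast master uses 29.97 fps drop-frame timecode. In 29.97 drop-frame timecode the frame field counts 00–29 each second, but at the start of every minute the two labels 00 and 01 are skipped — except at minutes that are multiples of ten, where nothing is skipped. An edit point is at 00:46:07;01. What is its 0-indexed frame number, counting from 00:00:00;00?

82927

Complete 10-minute blocks: 4, each 17982 frames → 71928.
Remaining 6 whole minutes in the current block: 1800 + 5 × 1798 = 10790 frames.
Within the current minute: 7 × 30 + 1 − 2 = 209 (labels ;00/;01 skipped at this minute). Total = 71928 + 10790 + 209 = 82927.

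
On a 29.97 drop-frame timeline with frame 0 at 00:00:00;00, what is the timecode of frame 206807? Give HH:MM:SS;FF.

Ten DF minutes hold 17982 frames, so frame 206807 lies in block 11 (frames 197802–215783) with 9005 frames into that block.
The block's first minute is 1800 frames and the rest 1798 each; 9005 frames reaches minute 5, so 11 × 18 + 5 × 2 = 208 labels have been skipped so far.
Adding those back, label number 206807 + 208 = 207015 at 30 labels/s is 6900 s + 15 f = 1 h 55 min 0 s frame 15, i.e. 01:55:00;15.

01:55:00;15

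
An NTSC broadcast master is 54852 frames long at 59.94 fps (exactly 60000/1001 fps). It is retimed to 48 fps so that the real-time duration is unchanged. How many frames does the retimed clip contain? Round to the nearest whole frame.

Frames at target rate = 54852 × (48) / (60000/1001) = 27453426/625 ≈ 43925.482.
Nearest whole frame: 43925.

43925 frames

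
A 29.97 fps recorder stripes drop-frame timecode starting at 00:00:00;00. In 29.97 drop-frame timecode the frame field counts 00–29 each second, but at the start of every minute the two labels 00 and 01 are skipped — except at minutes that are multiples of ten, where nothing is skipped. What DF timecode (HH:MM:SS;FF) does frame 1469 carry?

Each 10-minute DF block holds 10 × 60 × 30 − 9 × 2 = 17982 frames. 1469 ÷ 17982 → 0 full blocks, remainder 1469.
Within the partial block the first minute is 1800 frames and each further minute 1798, so 0 further minute boundaries passed. Total skipped labels = 18 × 0 + 2 × 0 = 0.
Non-drop label index = 1469 + 0 = 1469; at 30 labels/s that is 00:00:48:29, i.e. DF 00:00:48;29.

00:00:48;29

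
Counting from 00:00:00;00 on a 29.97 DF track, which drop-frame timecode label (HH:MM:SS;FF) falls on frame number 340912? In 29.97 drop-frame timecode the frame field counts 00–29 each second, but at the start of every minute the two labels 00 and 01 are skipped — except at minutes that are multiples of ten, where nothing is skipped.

03:09:35;04

Each 10-minute DF block holds 10 × 60 × 30 − 9 × 2 = 17982 frames. 340912 ÷ 17982 → 18 full blocks, remainder 17236.
Within the partial block the first minute is 1800 frames and each further minute 1798, so 9 further minute boundaries passed. Total skipped labels = 18 × 18 + 2 × 9 = 342.
Non-drop label index = 340912 + 342 = 341254; at 30 labels/s that is 03:09:35:04, i.e. DF 03:09:35;04.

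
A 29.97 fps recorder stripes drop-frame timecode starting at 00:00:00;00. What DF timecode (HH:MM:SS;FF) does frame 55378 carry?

00:30:47;22

Each 10-minute DF block holds 10 × 60 × 30 − 9 × 2 = 17982 frames. 55378 ÷ 17982 → 3 full blocks, remainder 1432.
Within the partial block the first minute is 1800 frames and each further minute 1798, so 0 further minute boundaries passed. Total skipped labels = 18 × 3 + 2 × 0 = 54.
Non-drop label index = 55378 + 54 = 55432; at 30 labels/s that is 00:30:47:22, i.e. DF 00:30:47;22.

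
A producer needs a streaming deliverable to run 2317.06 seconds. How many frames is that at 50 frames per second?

115853 frames

Frames = 2317.06 × 50 = 115853.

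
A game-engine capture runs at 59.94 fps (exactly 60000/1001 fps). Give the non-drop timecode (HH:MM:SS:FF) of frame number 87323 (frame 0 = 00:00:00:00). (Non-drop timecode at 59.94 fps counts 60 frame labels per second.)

00:24:15:23

87323 ÷ 60 = 1455 full seconds, remainder 23 frames.
1455 s = 0 h 24 min 15 s.
Timecode: 00:24:15:23.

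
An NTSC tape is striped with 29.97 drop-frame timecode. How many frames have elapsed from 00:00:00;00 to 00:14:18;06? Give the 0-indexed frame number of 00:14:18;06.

As if non-drop at 30 labels/s: (0 × 3600 + 14 × 60 + 18) × 30 + 6 = 25746.
Minute boundaries passed: 14; those not divisible by 10: 14 − 1 = 13; dropped labels = 2 × 13 = 26.
Actual frame index = 25746 − 26 = 25720.

25720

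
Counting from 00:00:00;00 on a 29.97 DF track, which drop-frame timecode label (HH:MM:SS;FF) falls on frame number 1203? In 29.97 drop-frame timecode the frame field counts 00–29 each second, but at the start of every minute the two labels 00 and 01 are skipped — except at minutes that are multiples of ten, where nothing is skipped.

00:00:40;03

Ten DF minutes hold 17982 frames, so frame 1203 lies in block 0 (frames 0–17981) with 1203 frames into that block.
The block's first minute is 1800 frames and the rest 1798 each; 1203 frames reaches minute 0, so 0 × 18 + 0 × 2 = 0 labels have been skipped so far.
Adding those back, label number 1203 + 0 = 1203 at 30 labels/s is 40 s + 3 f = 0 h 0 min 40 s frame 3, i.e. 00:00:40;03.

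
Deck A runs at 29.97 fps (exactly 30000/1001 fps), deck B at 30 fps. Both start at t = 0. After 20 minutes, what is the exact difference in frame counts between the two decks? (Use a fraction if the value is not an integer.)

36000/1001 frames

20 min = 1200 s.
A emits 30000/1001 × 1200 = 36000000/1001 frames; B emits 30 × 1200 = 36000.
Difference = 36000/1001 frames (≈ 35.9640); B is ahead of A.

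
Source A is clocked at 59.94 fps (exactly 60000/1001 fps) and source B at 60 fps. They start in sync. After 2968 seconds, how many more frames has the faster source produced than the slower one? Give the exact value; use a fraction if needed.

25440/143 frames

A emits 60000/1001 × 2968 = 25440000/143 frames; B emits 60 × 2968 = 178080.
Difference = 25440/143 frames (≈ 177.9021); B is ahead of A.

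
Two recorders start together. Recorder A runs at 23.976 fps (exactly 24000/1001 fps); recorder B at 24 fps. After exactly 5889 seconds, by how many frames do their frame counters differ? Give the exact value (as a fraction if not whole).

10872/77 frames

A emits 24000/1001 × 5889 = 10872000/77 frames; B emits 24 × 5889 = 141336.
Difference = 10872/77 frames (≈ 141.1948); B is ahead of A.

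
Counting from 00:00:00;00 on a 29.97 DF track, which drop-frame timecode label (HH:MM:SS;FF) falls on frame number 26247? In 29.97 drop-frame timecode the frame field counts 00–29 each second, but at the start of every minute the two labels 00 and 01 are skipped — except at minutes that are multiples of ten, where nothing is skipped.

Each 10-minute DF block holds 10 × 60 × 30 − 9 × 2 = 17982 frames. 26247 ÷ 17982 → 1 full block, remainder 8265.
Within the partial block the first minute is 1800 frames and each further minute 1798, so 4 further minute boundaries passed. Total skipped labels = 18 × 1 + 2 × 4 = 26.
Non-drop label index = 26247 + 26 = 26273; at 30 labels/s that is 00:14:35:23, i.e. DF 00:14:35;23.

00:14:35;23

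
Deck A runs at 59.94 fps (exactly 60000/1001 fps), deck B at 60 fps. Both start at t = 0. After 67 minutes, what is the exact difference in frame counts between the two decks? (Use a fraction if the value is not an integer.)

241200/1001 frames

67 min = 4020 s.
A emits 60000/1001 × 4020 = 241200000/1001 frames; B emits 60 × 4020 = 241200.
Difference = 241200/1001 frames (≈ 240.9590); B is ahead of A.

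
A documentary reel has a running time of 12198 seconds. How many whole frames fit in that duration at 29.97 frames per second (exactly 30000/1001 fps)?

Frames = 12198 × 30000/1001 = 365940000/1001 ≈ 365574.4256.
Complete frames: 365574.

365574 frames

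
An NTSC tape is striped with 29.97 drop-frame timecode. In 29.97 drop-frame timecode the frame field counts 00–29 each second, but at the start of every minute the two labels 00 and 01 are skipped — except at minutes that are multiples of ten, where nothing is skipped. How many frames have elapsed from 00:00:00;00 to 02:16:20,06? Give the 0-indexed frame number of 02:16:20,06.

Complete 10-minute blocks: 13, each 17982 frames → 233766.
Remaining 6 whole minutes in the current block: 1800 + 5 × 1798 = 10790 frames.
Within the current minute: 20 × 30 + 6 − 2 = 604 (labels ;00/;01 skipped at this minute). Total = 233766 + 10790 + 604 = 245160.

245160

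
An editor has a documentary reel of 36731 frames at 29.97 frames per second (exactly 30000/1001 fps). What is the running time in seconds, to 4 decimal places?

Running time = 36731 × 1001/30000 = 36767731/30000 s ≈ 1225.5910 s.

1225.5910 seconds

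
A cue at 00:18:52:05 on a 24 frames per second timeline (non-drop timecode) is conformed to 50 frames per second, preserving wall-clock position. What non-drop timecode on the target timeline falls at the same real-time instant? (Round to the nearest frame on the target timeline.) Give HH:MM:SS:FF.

Source frame index: (0×3600 + 18×60 + 52) × 24 + 5 = 27173.
Real time: 27173 / (24) = 27173/24 s.
Target frame: (27173/24) × (50) = 679325/12 ≈ 56610.417 → 56610.
At 50 labels/s: frame 56610 → 00:18:52:10.

00:18:52:10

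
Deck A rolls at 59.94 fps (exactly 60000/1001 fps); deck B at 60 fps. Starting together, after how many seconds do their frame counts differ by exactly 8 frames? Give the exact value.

2002/15 seconds

The gap grows by |60 − 60000/1001| = 60/1001 frames per second.
Time for a 8-frame gap: 8 ÷ (60/1001) = 2002/15 s.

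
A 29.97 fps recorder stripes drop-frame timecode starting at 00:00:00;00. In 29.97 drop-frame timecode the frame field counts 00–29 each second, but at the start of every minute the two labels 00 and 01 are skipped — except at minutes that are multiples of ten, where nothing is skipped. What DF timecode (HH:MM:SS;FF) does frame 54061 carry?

00:30:03;25

Ten DF minutes hold 17982 frames, so frame 54061 lies in block 3 (frames 53946–71927) with 115 frames into that block.
The block's first minute is 1800 frames and the rest 1798 each; 115 frames reaches minute 0, so 3 × 18 + 0 × 2 = 54 labels have been skipped so far.
Adding those back, label number 54061 + 54 = 54115 at 30 labels/s is 1803 s + 25 f = 0 h 30 min 3 s frame 25, i.e. 00:30:03;25.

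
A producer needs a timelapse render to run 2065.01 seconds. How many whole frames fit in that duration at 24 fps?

49560 frames

Frames = 2065.01 × 24 = 1239006/25 ≈ 49560.2400.
Complete frames: 49560.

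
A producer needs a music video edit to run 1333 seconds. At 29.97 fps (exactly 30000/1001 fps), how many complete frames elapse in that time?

Frames = 1333 × 30000/1001 = 39990000/1001 ≈ 39950.0500.
Complete frames: 39950.

39950 frames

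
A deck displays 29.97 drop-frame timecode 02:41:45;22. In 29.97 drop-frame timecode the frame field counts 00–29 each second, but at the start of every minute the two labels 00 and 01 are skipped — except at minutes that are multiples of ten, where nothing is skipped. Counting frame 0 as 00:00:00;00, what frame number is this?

290882

Complete 10-minute blocks: 16, each 17982 frames → 287712.
Remaining 1 whole minute in the current block: 1800 + 0 × 1798 = 1800 frames.
Within the current minute: 45 × 30 + 22 − 2 = 1370 (labels ;00/;01 skipped at this minute). Total = 287712 + 1800 + 1370 = 290882.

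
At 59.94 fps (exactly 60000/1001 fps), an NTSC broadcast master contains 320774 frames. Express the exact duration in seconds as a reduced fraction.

Running time = 320774 ÷ (60000/1001) = 320774 × 1001/60000 = 160547387/30000 s.

160547387/30000 seconds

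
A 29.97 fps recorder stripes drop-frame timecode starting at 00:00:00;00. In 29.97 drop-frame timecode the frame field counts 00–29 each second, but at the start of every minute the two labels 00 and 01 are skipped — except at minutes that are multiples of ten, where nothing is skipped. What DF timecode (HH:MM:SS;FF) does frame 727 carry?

00:00:24;07

Ten DF minutes hold 17982 frames, so frame 727 lies in block 0 (frames 0–17981) with 727 frames into that block.
The block's first minute is 1800 frames and the rest 1798 each; 727 frames reaches minute 0, so 0 × 18 + 0 × 2 = 0 labels have been skipped so far.
Adding those back, label number 727 + 0 = 727 at 30 labels/s is 24 s + 7 f = 0 h 0 min 24 s frame 7, i.e. 00:00:24;07.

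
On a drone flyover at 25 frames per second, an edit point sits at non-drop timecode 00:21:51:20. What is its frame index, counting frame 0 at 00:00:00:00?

Total seconds to the label: (0 × 3600 + 21 × 60 + 51) = 1311.
Frame index = 1311 × 25 + 20 = 32795.

frame 32795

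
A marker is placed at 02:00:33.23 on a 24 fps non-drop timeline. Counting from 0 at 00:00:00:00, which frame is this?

Total seconds to the label: (2 × 3600 + 0 × 60 + 33) = 7233.
Frame index = 7233 × 24 + 23 = 173615.

frame 173615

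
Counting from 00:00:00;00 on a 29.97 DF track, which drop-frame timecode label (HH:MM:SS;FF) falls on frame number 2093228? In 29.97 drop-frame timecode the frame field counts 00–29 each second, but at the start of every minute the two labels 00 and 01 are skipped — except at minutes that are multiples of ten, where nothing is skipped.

19:24:04;04

Each 10-minute DF block holds 10 × 60 × 30 − 9 × 2 = 17982 frames. 2093228 ÷ 17982 → 116 full blocks, remainder 7316.
Within the partial block the first minute is 1800 frames and each further minute 1798, so 4 further minute boundaries passed. Total skipped labels = 18 × 116 + 2 × 4 = 2096.
Non-drop label index = 2093228 + 2096 = 2095324; at 30 labels/s that is 19:24:04:04, i.e. DF 19:24:04;04.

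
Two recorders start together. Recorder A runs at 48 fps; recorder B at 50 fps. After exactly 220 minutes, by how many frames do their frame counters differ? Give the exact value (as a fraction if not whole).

220 min = 13200 s.
A emits 48 × 13200 = 633600 frames; B emits 50 × 13200 = 660000.
Difference = 26400 frames; B is ahead of A.

26400 frames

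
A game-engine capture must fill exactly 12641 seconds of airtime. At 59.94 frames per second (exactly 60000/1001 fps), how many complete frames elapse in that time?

Frames = 12641 × 60000/1001 = 758460000/1001 ≈ 757702.2977.
Complete frames: 757702.

757702 frames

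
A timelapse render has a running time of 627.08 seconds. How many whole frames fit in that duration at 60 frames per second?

Frames = 627.08 × 60 = 188124/5 ≈ 37624.8000.
Complete frames: 37624.

37624 frames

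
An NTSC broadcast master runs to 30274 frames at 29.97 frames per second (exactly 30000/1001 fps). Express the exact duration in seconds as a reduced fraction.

15152137/15000 seconds

Running time = 30274 ÷ (30000/1001) = 30274 × 1001/30000 = 15152137/15000 s.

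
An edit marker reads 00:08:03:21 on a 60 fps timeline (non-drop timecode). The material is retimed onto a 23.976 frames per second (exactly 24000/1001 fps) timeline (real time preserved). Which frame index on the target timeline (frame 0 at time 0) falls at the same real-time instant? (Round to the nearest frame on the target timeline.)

frame 11589

Source frame index: (0×3600 + 8×60 + 3) × 60 + 21 = 29001.
Real time: 29001 / (60) = 9667/20 s.
Target frame: (9667/20) × (24000/1001) = 1657200/143 ≈ 11588.811 → 11589.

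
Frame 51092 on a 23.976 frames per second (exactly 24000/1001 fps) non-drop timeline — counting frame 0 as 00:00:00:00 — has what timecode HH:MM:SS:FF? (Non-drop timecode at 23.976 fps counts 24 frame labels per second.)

51092 ÷ 24 = 2128 full seconds, remainder 20 frames.
2128 s = 0 h 35 min 28 s.
Timecode: 00:35:28:20.

00:35:28:20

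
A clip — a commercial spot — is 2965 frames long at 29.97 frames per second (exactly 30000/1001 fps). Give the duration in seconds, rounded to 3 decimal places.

98.932 seconds

Running time = 2965 × 1001/30000 = 593593/6000 s ≈ 98.932 s.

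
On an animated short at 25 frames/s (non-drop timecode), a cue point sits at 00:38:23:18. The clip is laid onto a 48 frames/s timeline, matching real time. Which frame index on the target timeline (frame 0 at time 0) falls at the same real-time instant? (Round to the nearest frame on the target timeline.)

frame 110579

Source frame index: (0×3600 + 38×60 + 23) × 25 + 18 = 57593.
Real time: 57593 / (25) = 57593/25 s.
Target frame: (57593/25) × (48) = 2764464/25 ≈ 110578.560 → 110579.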